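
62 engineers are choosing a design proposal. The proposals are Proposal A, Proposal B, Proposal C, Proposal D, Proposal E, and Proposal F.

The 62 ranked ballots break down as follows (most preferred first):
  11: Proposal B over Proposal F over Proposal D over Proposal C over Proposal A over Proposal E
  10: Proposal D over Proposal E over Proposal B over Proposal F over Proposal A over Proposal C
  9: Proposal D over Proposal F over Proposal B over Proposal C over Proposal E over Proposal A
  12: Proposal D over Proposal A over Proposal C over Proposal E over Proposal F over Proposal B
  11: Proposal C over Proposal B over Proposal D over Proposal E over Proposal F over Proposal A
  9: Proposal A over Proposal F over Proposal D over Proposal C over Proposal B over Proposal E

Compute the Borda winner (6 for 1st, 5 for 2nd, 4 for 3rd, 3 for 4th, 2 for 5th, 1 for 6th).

Proposal A: 11×2 + 10×2 + 9×1 + 12×5 + 11×1 + 9×6 = 176
Proposal B: 11×6 + 10×4 + 9×4 + 12×1 + 11×5 + 9×2 = 227
Proposal C: 11×3 + 10×1 + 9×3 + 12×4 + 11×6 + 9×3 = 211
Proposal D: 11×4 + 10×6 + 9×6 + 12×6 + 11×4 + 9×4 = 310
Proposal E: 11×1 + 10×5 + 9×2 + 12×3 + 11×3 + 9×1 = 157
Proposal F: 11×5 + 10×3 + 9×5 + 12×2 + 11×2 + 9×5 = 221

Proposal D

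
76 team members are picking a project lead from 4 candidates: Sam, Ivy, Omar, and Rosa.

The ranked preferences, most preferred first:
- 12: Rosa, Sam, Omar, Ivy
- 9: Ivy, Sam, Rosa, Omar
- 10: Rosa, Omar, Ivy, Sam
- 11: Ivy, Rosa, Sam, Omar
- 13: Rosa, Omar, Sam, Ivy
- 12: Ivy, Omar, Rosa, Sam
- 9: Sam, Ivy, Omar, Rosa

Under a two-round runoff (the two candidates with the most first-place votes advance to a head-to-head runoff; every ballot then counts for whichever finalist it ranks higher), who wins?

Round 1 first-place votes: Sam 9, Ivy 32, Omar 0, Rosa 35. Rosa and Ivy advance.
Runoff: Rosa is ranked above Ivy on 35 ballots, Ivy above Rosa on 41.

Ivy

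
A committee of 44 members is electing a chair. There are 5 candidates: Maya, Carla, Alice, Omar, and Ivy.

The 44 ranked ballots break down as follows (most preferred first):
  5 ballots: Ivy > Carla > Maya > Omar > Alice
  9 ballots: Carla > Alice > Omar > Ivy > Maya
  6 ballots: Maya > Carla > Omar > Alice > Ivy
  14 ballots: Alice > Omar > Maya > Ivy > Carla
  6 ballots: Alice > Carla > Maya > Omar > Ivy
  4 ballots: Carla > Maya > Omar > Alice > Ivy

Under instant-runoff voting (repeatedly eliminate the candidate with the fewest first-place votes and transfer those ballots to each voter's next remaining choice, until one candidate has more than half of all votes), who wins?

Round 1: Maya 6, Carla 13, Alice 20, Omar 0, Ivy 5. Omar eliminated.
Round 2: Maya 6, Carla 13, Alice 20, Ivy 5. Ivy eliminated.
Round 3: Maya 6, Carla 18, Alice 20. Maya eliminated.
Round 4: Carla 24, Alice 20. Carla has a majority (≥23).

Carla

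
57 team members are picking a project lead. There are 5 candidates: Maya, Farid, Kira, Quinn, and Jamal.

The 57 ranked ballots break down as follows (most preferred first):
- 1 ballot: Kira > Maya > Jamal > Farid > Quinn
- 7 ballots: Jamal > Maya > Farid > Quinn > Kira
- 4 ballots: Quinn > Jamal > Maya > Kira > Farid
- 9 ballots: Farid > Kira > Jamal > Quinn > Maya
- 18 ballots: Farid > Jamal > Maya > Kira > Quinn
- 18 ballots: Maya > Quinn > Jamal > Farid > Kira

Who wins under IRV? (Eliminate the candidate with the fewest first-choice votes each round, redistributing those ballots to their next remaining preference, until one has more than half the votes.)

Round 1: Maya 18, Farid 27, Kira 1, Quinn 4, Jamal 7. Kira eliminated.
Round 2: Maya 19, Farid 27, Quinn 4, Jamal 7. Quinn eliminated.
Round 3: Maya 19, Farid 27, Jamal 11. Jamal eliminated.
Round 4: Maya 30, Farid 27. Maya has a majority (≥29).

Maya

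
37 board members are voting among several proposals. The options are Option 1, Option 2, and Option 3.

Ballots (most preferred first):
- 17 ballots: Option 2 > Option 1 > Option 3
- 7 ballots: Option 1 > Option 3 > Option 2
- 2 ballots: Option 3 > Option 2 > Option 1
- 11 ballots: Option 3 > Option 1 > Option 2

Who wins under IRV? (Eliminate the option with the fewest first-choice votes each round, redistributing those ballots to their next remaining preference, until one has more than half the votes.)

Round 1: Option 1 7, Option 2 17, Option 3 13. Option 1 eliminated.
Round 2: Option 2 17, Option 3 20. Option 3 has a majority (≥19).

Option 3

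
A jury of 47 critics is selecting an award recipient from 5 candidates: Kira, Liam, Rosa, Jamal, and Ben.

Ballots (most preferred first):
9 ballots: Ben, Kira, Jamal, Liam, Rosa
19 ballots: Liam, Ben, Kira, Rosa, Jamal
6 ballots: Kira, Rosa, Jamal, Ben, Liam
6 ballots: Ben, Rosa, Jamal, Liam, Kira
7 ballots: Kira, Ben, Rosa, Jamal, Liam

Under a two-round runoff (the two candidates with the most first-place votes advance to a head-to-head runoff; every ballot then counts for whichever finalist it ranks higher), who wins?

Ben

Round 1 first-place votes: Kira 13, Liam 19, Rosa 0, Jamal 0, Ben 15. Liam and Ben advance.
Runoff: Liam is ranked above Ben on 19 ballots, Ben above Liam on 28.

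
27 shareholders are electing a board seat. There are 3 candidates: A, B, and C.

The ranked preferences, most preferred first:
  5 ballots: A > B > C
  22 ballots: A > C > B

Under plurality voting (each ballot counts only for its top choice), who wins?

First-place votes: A 27, B 0, C 0.

A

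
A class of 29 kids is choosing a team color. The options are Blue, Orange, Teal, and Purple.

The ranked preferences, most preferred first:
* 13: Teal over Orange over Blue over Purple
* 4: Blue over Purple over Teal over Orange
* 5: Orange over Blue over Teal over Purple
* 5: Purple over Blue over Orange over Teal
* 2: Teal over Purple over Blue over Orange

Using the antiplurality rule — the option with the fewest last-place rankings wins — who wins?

Blue

Last-place votes: Blue 0, Orange 6, Teal 5, Purple 18.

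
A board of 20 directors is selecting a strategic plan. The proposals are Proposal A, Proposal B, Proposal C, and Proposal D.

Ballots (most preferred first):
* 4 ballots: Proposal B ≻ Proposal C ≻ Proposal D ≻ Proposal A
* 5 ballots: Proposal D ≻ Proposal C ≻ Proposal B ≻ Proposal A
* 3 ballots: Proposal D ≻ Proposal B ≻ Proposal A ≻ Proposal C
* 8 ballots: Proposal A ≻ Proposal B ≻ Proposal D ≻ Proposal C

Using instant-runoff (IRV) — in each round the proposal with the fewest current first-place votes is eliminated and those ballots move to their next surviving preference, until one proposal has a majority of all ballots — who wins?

Round 1: Proposal A 8, Proposal B 4, Proposal C 0, Proposal D 8. Proposal C eliminated.
Round 2: Proposal A 8, Proposal B 4, Proposal D 8. Proposal B eliminated.
Round 3: Proposal A 8, Proposal D 12. Proposal D has a majority (≥11).

Proposal D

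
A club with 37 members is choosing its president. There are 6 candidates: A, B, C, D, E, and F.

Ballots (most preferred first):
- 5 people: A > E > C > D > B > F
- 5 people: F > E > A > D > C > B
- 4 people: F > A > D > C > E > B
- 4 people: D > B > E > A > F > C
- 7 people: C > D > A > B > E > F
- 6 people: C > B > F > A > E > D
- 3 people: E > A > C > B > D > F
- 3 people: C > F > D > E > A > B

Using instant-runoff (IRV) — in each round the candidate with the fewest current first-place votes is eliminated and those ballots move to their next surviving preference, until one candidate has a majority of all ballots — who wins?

Round 1: A 5, B 0, C 16, D 4, E 3, F 9. B eliminated.
Round 2: A 5, C 16, D 4, E 3, F 9. E eliminated.
Round 3: A 8, C 16, D 4, F 9. D eliminated.
Round 4: A 12, C 16, F 9. F eliminated.
Round 5: A 21, C 16. A has a majority (≥19).

A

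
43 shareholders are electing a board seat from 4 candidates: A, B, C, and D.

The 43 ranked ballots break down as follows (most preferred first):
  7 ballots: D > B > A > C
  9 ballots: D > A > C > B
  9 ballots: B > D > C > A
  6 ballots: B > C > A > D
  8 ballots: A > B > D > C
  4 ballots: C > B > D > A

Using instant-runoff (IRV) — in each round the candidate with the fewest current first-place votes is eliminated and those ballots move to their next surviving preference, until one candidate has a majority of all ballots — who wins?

B

Round 1: A 8, B 15, C 4, D 16. C eliminated.
Round 2: A 8, B 19, D 16. A eliminated.
Round 3: B 27, D 16. B has a majority (≥22).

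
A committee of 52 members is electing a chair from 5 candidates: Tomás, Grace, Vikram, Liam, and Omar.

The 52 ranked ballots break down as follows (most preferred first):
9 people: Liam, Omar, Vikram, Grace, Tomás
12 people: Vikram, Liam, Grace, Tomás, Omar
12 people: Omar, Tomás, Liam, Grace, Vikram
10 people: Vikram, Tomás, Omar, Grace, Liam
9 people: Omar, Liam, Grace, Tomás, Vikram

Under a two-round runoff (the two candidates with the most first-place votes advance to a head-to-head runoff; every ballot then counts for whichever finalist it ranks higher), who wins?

Omar

Round 1 first-place votes: Tomás 0, Grace 0, Vikram 22, Liam 9, Omar 21. Vikram and Omar advance.
Runoff: Vikram is ranked above Omar on 22 ballots, Omar above Vikram on 30.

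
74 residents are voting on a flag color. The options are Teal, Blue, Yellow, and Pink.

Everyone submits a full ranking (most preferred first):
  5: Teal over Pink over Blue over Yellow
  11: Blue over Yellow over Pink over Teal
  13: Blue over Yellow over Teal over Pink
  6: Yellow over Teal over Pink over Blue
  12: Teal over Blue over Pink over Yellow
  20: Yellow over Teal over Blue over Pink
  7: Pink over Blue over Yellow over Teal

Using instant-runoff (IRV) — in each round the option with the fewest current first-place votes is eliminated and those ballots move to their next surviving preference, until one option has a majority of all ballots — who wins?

Blue

Round 1: Teal 17, Blue 24, Yellow 26, Pink 7. Pink eliminated.
Round 2: Teal 17, Blue 31, Yellow 26. Teal eliminated.
Round 3: Blue 48, Yellow 26. Blue has a majority (≥38).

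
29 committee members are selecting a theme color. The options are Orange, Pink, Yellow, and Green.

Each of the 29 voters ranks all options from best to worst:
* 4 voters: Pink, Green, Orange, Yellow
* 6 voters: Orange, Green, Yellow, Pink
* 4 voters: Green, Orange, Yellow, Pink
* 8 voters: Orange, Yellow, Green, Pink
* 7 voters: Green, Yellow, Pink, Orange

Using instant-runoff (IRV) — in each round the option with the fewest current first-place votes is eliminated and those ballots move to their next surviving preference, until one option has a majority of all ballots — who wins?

Round 1: Orange 14, Pink 4, Yellow 0, Green 11. Yellow eliminated.
Round 2: Orange 14, Pink 4, Green 11. Pink eliminated.
Round 3: Orange 14, Green 15. Green has a majority (≥15).

Green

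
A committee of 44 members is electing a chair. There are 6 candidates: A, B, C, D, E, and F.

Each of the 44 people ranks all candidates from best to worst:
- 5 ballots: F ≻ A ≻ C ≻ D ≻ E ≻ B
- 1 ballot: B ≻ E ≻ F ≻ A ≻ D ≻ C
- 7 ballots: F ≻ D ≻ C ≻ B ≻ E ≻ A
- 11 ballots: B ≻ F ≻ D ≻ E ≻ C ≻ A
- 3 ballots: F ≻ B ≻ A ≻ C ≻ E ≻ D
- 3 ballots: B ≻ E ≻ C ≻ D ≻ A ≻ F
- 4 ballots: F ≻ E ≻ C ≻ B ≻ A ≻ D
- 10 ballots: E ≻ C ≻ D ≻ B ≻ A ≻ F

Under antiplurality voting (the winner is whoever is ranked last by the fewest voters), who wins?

E

Last-place votes: A 18, B 5, C 1, D 7, E 0, F 13.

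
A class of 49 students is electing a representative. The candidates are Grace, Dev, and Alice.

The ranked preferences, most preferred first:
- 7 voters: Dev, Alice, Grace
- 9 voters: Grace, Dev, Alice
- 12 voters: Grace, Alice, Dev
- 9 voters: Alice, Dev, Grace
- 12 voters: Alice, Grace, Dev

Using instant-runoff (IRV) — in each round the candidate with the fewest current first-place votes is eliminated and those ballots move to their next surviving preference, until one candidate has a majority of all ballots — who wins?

Alice

Round 1: Grace 21, Dev 7, Alice 21. Dev eliminated.
Round 2: Grace 21, Alice 28. Alice has a majority (≥25).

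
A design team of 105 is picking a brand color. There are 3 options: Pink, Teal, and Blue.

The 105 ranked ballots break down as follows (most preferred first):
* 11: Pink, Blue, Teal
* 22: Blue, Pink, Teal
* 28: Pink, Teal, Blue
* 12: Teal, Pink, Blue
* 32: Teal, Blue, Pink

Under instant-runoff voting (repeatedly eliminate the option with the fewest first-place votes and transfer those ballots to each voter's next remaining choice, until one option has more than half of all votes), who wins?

Round 1: Pink 39, Teal 44, Blue 22. Blue eliminated.
Round 2: Pink 61, Teal 44. Pink has a majority (≥53).

Pink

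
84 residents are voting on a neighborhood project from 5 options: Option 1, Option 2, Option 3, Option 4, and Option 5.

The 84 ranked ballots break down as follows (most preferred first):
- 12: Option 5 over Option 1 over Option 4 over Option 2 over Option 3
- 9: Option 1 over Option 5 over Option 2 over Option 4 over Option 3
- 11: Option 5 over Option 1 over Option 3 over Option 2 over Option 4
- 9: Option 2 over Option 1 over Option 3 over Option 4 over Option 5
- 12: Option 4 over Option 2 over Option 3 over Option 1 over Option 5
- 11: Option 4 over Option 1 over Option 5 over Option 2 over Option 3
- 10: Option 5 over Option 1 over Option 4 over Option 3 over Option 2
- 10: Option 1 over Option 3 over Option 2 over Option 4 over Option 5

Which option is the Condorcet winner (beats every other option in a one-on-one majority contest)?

Option 1 vs Option 2: 63–21
Option 1 vs Option 3: 72–12
Option 1 vs Option 4: 61–23
Option 1 vs Option 5: 51–33
Option 1 beats every other option.

Option 1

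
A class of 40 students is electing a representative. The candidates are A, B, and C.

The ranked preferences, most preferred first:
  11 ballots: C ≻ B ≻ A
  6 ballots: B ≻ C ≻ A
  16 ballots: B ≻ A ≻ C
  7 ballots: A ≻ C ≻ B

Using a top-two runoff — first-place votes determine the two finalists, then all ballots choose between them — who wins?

B

Round 1 first-place votes: A 7, B 22, C 11. B and C advance.
Runoff: B is ranked above C on 22 ballots, C above B on 18.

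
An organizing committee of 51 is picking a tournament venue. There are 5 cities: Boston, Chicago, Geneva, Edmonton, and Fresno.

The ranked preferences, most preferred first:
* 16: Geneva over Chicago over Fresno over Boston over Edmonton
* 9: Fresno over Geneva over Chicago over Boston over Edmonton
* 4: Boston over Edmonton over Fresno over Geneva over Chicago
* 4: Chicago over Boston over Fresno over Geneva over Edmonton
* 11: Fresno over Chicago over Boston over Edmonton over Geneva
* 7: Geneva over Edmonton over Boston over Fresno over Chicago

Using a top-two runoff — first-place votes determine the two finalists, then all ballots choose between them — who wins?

Round 1 first-place votes: Boston 4, Chicago 4, Geneva 23, Edmonton 0, Fresno 20. Geneva and Fresno advance.
Runoff: Geneva is ranked above Fresno on 23 ballots, Fresno above Geneva on 28.

Fresno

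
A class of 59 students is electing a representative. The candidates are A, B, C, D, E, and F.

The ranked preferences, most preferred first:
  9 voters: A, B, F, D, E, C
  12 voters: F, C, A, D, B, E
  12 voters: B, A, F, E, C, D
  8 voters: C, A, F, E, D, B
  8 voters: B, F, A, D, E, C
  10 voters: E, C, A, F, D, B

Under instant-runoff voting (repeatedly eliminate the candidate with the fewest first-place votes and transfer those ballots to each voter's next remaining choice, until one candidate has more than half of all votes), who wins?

Round 1: A 9, B 20, C 8, D 0, E 10, F 12. D eliminated.
Round 2: A 9, B 20, C 8, E 10, F 12. C eliminated.
Round 3: A 17, B 20, E 10, F 12. E eliminated.
Round 4: A 27, B 20, F 12. F eliminated.
Round 5: A 39, B 20. A has a majority (≥30).

A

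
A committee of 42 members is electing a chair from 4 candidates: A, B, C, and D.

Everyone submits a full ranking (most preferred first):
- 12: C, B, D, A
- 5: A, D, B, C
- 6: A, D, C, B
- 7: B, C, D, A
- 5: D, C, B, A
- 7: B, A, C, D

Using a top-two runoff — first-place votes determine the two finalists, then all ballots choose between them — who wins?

Round 1 first-place votes: A 11, B 14, C 12, D 5. B and C advance.
Runoff: B is ranked above C on 19 ballots, C above B on 23.

C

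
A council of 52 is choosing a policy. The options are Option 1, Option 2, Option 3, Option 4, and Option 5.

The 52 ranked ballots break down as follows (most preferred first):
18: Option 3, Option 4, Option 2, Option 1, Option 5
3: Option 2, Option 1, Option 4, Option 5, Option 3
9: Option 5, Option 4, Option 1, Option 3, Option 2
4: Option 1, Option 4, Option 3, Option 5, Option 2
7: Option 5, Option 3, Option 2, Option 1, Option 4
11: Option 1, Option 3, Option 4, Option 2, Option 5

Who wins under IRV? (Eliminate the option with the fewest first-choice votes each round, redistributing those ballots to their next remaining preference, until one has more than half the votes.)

Round 1: Option 1 15, Option 2 3, Option 3 18, Option 4 0, Option 5 16. Option 4 eliminated.
Round 2: Option 1 15, Option 2 3, Option 3 18, Option 5 16. Option 2 eliminated.
Round 3: Option 1 18, Option 3 18, Option 5 16. Option 5 eliminated.
Round 4: Option 1 27, Option 3 25. Option 1 has a majority (≥27).

Option 1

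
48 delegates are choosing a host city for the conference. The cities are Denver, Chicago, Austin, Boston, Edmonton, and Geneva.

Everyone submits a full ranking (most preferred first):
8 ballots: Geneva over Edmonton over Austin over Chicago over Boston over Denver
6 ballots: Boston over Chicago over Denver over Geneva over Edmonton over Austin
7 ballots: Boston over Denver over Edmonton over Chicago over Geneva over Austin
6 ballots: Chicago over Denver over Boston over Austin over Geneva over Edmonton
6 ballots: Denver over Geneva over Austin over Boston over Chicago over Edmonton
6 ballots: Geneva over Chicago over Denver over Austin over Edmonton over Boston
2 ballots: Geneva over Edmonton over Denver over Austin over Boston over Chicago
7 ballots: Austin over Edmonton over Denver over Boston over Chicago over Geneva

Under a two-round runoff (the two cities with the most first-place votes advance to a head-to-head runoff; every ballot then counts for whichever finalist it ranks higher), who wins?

Round 1 first-place votes: Denver 6, Chicago 6, Austin 7, Boston 13, Edmonton 0, Geneva 16. Geneva and Boston advance.
Runoff: Geneva is ranked above Boston on 22 ballots, Boston above Geneva on 26.

Boston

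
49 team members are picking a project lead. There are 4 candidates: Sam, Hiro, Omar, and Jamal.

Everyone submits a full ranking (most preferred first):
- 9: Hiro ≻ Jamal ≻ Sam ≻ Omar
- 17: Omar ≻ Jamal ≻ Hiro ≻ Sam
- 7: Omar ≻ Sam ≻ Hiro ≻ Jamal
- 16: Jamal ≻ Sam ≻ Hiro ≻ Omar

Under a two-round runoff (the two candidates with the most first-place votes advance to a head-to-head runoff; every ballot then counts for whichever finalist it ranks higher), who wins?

Jamal

Round 1 first-place votes: Sam 0, Hiro 9, Omar 24, Jamal 16. Omar and Jamal advance.
Runoff: Omar is ranked above Jamal on 24 ballots, Jamal above Omar on 25.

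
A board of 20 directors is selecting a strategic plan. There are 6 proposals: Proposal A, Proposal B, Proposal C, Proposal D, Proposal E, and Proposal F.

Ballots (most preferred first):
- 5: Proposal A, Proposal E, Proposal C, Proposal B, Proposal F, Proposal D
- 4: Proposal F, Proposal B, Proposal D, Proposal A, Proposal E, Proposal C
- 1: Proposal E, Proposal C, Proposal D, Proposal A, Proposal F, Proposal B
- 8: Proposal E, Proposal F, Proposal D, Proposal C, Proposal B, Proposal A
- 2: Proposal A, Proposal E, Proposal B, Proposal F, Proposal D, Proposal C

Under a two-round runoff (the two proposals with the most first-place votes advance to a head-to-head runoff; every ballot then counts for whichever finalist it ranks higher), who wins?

Round 1 first-place votes: Proposal A 7, Proposal B 0, Proposal C 0, Proposal D 0, Proposal E 9, Proposal F 4. Proposal E and Proposal A advance.
Runoff: Proposal E is ranked above Proposal A on 9 ballots, Proposal A above Proposal E on 11.

Proposal A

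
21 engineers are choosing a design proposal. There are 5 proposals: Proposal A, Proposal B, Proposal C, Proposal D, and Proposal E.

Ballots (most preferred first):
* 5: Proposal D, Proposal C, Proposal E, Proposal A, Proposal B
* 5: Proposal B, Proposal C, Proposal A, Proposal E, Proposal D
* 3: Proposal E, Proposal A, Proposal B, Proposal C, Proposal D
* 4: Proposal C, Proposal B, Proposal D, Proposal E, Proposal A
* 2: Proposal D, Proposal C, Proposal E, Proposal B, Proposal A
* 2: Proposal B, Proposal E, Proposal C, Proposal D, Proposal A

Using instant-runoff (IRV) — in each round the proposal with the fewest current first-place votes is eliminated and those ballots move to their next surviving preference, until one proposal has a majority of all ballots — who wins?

Round 1: Proposal A 0, Proposal B 7, Proposal C 4, Proposal D 7, Proposal E 3. Proposal A eliminated.
Round 2: Proposal B 7, Proposal C 4, Proposal D 7, Proposal E 3. Proposal E eliminated.
Round 3: Proposal B 10, Proposal C 4, Proposal D 7. Proposal C eliminated.
Round 4: Proposal B 14, Proposal D 7. Proposal B has a majority (≥11).

Proposal B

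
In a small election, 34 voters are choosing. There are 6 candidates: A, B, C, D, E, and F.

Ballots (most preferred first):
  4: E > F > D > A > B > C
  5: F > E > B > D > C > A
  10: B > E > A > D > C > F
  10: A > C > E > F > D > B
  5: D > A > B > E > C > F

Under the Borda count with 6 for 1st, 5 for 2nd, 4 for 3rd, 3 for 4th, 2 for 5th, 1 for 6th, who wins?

A: 4×3 + 5×1 + 10×4 + 10×6 + 5×5 = 142
B: 4×2 + 5×4 + 10×6 + 10×1 + 5×4 = 118
C: 4×1 + 5×2 + 10×2 + 10×5 + 5×2 = 94
D: 4×4 + 5×3 + 10×3 + 10×2 + 5×6 = 111
E: 4×6 + 5×5 + 10×5 + 10×4 + 5×3 = 154
F: 4×5 + 5×6 + 10×1 + 10×3 + 5×1 = 95

E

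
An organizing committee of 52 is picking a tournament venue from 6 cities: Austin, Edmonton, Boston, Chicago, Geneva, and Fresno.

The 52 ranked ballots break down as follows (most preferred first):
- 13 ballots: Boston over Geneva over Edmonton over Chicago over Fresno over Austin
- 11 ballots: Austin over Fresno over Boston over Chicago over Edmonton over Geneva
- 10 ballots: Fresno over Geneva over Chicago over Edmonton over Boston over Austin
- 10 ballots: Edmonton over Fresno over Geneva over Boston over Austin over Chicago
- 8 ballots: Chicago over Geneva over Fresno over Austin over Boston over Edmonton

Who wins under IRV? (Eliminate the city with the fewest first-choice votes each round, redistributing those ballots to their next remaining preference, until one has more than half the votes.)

Round 1: Austin 11, Edmonton 10, Boston 13, Chicago 8, Geneva 0, Fresno 10. Geneva eliminated.
Round 2: Austin 11, Edmonton 10, Boston 13, Chicago 8, Fresno 10. Chicago eliminated.
Round 3: Austin 11, Edmonton 10, Boston 13, Fresno 18. Edmonton eliminated.
Round 4: Austin 11, Boston 13, Fresno 28. Fresno has a majority (≥27).

Fresno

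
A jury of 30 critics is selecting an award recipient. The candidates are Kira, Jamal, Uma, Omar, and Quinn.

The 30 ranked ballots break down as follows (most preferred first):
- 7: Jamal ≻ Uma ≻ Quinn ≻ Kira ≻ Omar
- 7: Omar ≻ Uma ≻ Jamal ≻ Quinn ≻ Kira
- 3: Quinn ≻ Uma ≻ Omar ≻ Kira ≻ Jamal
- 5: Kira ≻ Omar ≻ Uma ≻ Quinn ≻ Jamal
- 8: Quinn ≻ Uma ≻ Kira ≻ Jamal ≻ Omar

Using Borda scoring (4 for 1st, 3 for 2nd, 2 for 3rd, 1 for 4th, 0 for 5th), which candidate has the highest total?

Kira: 7×1 + 7×0 + 3×1 + 5×4 + 8×2 = 46
Jamal: 7×4 + 7×2 + 3×0 + 5×0 + 8×1 = 50
Uma: 7×3 + 7×3 + 3×3 + 5×2 + 8×3 = 85
Omar: 7×0 + 7×4 + 3×2 + 5×3 + 8×0 = 49
Quinn: 7×2 + 7×1 + 3×4 + 5×1 + 8×4 = 70

Uma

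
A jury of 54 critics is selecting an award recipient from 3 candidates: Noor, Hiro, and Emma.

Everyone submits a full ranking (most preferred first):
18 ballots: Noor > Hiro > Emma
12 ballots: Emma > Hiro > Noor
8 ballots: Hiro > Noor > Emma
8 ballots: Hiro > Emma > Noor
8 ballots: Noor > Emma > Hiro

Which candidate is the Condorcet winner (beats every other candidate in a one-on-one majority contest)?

Hiro vs Noor: 28–26
Hiro vs Emma: 34–20
Hiro beats every other candidate.

Hiro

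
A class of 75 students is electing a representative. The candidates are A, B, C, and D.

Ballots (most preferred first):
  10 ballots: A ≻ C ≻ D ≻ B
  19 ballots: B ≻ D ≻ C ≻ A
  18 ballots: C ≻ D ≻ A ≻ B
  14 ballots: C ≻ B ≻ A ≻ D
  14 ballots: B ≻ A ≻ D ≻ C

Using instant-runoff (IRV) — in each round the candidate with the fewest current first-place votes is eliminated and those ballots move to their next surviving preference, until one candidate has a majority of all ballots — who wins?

Round 1: A 10, B 33, C 32, D 0. D eliminated.
Round 2: A 10, B 33, C 32. A eliminated.
Round 3: B 33, C 42. C has a majority (≥38).

C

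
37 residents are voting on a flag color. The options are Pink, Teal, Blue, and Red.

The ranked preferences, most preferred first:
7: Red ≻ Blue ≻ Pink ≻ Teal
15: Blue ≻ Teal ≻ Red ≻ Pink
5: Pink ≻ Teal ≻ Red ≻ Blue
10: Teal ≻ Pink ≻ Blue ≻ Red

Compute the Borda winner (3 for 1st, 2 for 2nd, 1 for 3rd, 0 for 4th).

Teal

Pink: 7×1 + 15×0 + 5×3 + 10×2 = 42
Teal: 7×0 + 15×2 + 5×2 + 10×3 = 70
Blue: 7×2 + 15×3 + 5×0 + 10×1 = 69
Red: 7×3 + 15×1 + 5×1 + 10×0 = 41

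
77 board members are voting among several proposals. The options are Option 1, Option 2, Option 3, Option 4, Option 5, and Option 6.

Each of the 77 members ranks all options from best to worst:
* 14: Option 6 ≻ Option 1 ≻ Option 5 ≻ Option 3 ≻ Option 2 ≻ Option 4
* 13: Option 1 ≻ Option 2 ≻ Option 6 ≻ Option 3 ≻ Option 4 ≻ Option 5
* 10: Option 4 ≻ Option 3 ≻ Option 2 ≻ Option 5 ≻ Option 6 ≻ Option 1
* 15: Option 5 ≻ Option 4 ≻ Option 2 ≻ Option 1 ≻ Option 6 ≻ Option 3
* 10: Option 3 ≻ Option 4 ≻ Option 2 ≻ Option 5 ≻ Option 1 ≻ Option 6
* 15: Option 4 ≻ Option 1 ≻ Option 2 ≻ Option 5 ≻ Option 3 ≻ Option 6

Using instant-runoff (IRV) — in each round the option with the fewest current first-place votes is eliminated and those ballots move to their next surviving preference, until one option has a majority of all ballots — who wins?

Round 1: Option 1 13, Option 2 0, Option 3 10, Option 4 25, Option 5 15, Option 6 14. Option 2 eliminated.
Round 2: Option 1 13, Option 3 10, Option 4 25, Option 5 15, Option 6 14. Option 3 eliminated.
Round 3: Option 1 13, Option 4 35, Option 5 15, Option 6 14. Option 1 eliminated.
Round 4: Option 4 35, Option 5 15, Option 6 27. Option 5 eliminated.
Round 5: Option 4 50, Option 6 27. Option 4 has a majority (≥39).

Option 4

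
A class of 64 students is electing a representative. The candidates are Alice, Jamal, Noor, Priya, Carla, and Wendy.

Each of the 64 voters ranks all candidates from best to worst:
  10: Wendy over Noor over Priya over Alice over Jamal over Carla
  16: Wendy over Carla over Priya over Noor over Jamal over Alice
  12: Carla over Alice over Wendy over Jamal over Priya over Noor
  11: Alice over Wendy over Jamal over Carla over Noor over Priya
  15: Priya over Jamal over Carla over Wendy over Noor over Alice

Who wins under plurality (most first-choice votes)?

Wendy

First-place votes: Alice 11, Jamal 0, Noor 0, Priya 15, Carla 12, Wendy 26.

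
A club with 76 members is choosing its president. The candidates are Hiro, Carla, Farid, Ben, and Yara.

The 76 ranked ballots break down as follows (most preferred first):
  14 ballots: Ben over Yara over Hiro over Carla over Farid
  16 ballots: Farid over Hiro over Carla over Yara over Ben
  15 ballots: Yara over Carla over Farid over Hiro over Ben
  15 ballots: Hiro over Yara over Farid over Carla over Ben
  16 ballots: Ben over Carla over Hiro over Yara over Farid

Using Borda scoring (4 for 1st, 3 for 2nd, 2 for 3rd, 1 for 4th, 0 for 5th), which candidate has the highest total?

Hiro: 14×2 + 16×3 + 15×1 + 15×4 + 16×2 = 183
Carla: 14×1 + 16×2 + 15×3 + 15×1 + 16×3 = 154
Farid: 14×0 + 16×4 + 15×2 + 15×2 + 16×0 = 124
Ben: 14×4 + 16×0 + 15×0 + 15×0 + 16×4 = 120
Yara: 14×3 + 16×1 + 15×4 + 15×3 + 16×1 = 179

Hiro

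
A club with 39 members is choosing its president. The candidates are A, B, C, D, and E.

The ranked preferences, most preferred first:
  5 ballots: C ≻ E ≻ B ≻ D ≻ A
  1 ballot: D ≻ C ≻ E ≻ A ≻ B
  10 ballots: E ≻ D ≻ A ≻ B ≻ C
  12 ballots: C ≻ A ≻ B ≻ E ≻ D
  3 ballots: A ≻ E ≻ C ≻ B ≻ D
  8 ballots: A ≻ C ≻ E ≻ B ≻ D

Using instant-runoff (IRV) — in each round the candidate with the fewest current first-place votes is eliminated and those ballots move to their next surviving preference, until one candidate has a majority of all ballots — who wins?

Round 1: A 11, B 0, C 17, D 1, E 10. B eliminated.
Round 2: A 11, C 17, D 1, E 10. D eliminated.
Round 3: A 11, C 18, E 10. E eliminated.
Round 4: A 21, C 18. A has a majority (≥20).

A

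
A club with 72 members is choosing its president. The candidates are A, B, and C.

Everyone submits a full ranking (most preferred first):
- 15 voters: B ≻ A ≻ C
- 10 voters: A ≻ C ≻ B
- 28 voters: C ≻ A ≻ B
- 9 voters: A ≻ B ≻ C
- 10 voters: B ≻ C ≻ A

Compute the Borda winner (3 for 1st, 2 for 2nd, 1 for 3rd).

A

A: 15×2 + 10×3 + 28×2 + 9×3 + 10×1 = 153
B: 15×3 + 10×1 + 28×1 + 9×2 + 10×3 = 131
C: 15×1 + 10×2 + 28×3 + 9×1 + 10×2 = 148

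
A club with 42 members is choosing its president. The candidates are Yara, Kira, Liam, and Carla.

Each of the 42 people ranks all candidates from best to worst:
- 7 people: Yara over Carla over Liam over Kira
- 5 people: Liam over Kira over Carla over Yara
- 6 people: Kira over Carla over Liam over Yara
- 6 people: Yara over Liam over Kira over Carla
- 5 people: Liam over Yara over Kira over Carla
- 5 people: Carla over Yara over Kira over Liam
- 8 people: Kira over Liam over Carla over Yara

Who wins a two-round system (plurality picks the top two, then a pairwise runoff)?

Yara

Round 1 first-place votes: Yara 13, Kira 14, Liam 10, Carla 5. Kira and Yara advance.
Runoff: Kira is ranked above Yara on 19 ballots, Yara above Kira on 23.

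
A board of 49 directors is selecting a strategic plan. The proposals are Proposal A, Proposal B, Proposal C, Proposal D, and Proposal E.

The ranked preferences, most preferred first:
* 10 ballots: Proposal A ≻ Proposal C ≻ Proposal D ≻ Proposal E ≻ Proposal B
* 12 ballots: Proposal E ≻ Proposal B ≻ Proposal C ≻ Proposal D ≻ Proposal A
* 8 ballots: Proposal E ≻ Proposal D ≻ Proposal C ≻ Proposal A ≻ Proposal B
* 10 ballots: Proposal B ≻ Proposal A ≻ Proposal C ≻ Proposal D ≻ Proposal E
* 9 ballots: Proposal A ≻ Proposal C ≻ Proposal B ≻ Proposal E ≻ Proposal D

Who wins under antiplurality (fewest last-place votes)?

Proposal C

Last-place votes: Proposal A 12, Proposal B 18, Proposal C 0, Proposal D 9, Proposal E 10.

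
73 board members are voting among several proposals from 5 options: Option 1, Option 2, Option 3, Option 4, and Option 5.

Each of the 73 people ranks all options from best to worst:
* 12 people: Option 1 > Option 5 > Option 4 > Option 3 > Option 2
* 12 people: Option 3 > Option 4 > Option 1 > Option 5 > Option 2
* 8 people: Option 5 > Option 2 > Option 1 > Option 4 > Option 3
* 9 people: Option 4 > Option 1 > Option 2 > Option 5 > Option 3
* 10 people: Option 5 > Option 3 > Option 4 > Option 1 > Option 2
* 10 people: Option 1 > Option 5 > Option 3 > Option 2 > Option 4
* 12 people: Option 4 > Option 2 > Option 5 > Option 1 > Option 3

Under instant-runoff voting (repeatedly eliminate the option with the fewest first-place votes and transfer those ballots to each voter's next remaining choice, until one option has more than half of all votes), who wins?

Option 4

Round 1: Option 1 22, Option 2 0, Option 3 12, Option 4 21, Option 5 18. Option 2 eliminated.
Round 2: Option 1 22, Option 3 12, Option 4 21, Option 5 18. Option 3 eliminated.
Round 3: Option 1 22, Option 4 33, Option 5 18. Option 5 eliminated.
Round 4: Option 1 30, Option 4 43. Option 4 has a majority (≥37).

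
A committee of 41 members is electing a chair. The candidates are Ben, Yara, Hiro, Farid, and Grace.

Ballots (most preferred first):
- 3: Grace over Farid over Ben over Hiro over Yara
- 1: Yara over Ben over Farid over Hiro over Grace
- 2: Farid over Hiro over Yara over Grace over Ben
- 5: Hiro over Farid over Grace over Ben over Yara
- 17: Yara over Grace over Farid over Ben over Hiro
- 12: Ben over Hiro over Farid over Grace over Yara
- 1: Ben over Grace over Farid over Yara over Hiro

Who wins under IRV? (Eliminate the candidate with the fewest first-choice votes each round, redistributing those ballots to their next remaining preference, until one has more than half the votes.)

Ben

Round 1: Ben 13, Yara 18, Hiro 5, Farid 2, Grace 3. Farid eliminated.
Round 2: Ben 13, Yara 18, Hiro 7, Grace 3. Grace eliminated.
Round 3: Ben 16, Yara 18, Hiro 7. Hiro eliminated.
Round 4: Ben 21, Yara 20. Ben has a majority (≥21).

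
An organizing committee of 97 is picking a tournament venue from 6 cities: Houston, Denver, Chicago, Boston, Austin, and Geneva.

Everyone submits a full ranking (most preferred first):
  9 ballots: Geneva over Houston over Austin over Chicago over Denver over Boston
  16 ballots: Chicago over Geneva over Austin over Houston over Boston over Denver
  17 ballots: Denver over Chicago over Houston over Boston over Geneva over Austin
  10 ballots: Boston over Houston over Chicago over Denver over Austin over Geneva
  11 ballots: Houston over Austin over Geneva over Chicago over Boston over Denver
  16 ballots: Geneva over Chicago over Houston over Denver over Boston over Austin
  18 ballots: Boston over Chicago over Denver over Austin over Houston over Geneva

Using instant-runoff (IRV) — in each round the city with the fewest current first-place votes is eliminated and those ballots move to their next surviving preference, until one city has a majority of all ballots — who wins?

Round 1: Houston 11, Denver 17, Chicago 16, Boston 28, Austin 0, Geneva 25. Austin eliminated.
Round 2: Houston 11, Denver 17, Chicago 16, Boston 28, Geneva 25. Houston eliminated.
Round 3: Denver 17, Chicago 16, Boston 28, Geneva 36. Chicago eliminated.
Round 4: Denver 17, Boston 28, Geneva 52. Geneva has a majority (≥49).

Geneva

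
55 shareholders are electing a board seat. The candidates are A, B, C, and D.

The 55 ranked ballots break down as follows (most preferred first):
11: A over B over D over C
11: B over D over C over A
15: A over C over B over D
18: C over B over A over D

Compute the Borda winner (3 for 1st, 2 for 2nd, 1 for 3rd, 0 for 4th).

B

A: 11×3 + 11×0 + 15×3 + 18×1 = 96
B: 11×2 + 11×3 + 15×1 + 18×2 = 106
C: 11×0 + 11×1 + 15×2 + 18×3 = 95
D: 11×1 + 11×2 + 15×0 + 18×0 = 33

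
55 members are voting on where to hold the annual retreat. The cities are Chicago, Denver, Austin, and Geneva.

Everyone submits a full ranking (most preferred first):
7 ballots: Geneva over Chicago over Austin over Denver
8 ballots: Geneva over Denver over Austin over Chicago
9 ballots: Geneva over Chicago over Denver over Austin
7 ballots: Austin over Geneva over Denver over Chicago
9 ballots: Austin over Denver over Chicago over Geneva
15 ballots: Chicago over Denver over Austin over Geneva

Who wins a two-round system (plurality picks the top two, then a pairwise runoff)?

Round 1 first-place votes: Chicago 15, Denver 0, Austin 16, Geneva 24. Geneva and Austin advance.
Runoff: Geneva is ranked above Austin on 24 ballots, Austin above Geneva on 31.

Austin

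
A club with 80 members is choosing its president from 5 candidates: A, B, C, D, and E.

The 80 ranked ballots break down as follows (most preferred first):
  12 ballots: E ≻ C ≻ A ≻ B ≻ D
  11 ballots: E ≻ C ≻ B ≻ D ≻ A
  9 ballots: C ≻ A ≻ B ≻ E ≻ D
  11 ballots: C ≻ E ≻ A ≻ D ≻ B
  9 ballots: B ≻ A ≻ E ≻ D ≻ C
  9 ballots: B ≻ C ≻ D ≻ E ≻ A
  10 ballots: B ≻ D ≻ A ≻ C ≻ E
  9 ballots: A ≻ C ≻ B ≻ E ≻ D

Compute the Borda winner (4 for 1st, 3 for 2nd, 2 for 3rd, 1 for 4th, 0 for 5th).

C

A: 12×2 + 11×0 + 9×3 + 11×2 + 9×3 + 9×0 + 10×2 + 9×4 = 156
B: 12×1 + 11×2 + 9×2 + 11×0 + 9×4 + 9×4 + 10×4 + 9×2 = 182
C: 12×3 + 11×3 + 9×4 + 11×4 + 9×0 + 9×3 + 10×1 + 9×3 = 213
D: 12×0 + 11×1 + 9×0 + 11×1 + 9×1 + 9×2 + 10×3 + 9×0 = 79
E: 12×4 + 11×4 + 9×1 + 11×3 + 9×2 + 9×1 + 10×0 + 9×1 = 170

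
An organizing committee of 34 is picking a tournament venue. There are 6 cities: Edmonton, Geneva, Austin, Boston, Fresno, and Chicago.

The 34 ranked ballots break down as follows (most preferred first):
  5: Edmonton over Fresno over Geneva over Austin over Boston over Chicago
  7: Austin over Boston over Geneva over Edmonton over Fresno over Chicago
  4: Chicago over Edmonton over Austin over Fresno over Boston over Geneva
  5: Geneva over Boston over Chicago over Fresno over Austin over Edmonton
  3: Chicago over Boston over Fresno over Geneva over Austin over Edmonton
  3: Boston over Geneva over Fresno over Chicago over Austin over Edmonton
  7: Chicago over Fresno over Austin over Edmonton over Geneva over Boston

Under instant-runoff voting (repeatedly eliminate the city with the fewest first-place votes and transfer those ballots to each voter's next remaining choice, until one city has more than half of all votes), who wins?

Round 1: Edmonton 5, Geneva 5, Austin 7, Boston 3, Fresno 0, Chicago 14. Fresno eliminated.
Round 2: Edmonton 5, Geneva 5, Austin 7, Boston 3, Chicago 14. Boston eliminated.
Round 3: Edmonton 5, Geneva 8, Austin 7, Chicago 14. Edmonton eliminated.
Round 4: Geneva 13, Austin 7, Chicago 14. Austin eliminated.
Round 5: Geneva 20, Chicago 14. Geneva has a majority (≥18).

Geneva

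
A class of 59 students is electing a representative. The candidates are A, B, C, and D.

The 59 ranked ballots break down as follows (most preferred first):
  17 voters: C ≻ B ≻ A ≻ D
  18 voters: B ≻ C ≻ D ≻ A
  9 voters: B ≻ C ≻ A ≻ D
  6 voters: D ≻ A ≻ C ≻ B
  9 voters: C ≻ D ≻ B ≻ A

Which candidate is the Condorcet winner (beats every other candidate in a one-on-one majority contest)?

C vs A: 53–6
C vs B: 32–27
C vs D: 53–6
C beats every other candidate.

C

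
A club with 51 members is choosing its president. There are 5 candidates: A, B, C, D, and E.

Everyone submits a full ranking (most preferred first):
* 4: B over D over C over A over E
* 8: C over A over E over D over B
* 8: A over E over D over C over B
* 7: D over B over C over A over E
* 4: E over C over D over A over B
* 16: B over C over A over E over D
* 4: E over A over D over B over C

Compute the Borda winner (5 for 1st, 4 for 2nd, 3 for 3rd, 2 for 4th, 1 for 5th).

C

A: 4×2 + 8×4 + 8×5 + 7×2 + 4×2 + 16×3 + 4×4 = 166
B: 4×5 + 8×1 + 8×1 + 7×4 + 4×1 + 16×5 + 4×2 = 156
C: 4×3 + 8×5 + 8×2 + 7×3 + 4×4 + 16×4 + 4×1 = 173
D: 4×4 + 8×2 + 8×3 + 7×5 + 4×3 + 16×1 + 4×3 = 131
E: 4×1 + 8×3 + 8×4 + 7×1 + 4×5 + 16×2 + 4×5 = 139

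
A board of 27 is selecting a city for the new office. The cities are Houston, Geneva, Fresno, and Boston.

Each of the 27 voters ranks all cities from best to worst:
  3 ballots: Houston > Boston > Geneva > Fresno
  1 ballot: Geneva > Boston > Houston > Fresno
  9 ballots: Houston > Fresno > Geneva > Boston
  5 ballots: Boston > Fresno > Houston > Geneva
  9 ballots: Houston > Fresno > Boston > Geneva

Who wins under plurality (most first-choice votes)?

Houston

First-place votes: Houston 21, Geneva 1, Fresno 0, Boston 5.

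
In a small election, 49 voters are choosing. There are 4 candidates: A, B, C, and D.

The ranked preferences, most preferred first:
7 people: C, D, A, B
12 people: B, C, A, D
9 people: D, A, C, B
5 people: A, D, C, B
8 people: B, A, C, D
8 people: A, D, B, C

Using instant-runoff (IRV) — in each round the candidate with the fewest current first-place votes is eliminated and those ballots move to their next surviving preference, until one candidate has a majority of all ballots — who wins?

D

Round 1: A 13, B 20, C 7, D 9. C eliminated.
Round 2: A 13, B 20, D 16. A eliminated.
Round 3: B 20, D 29. D has a majority (≥25).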